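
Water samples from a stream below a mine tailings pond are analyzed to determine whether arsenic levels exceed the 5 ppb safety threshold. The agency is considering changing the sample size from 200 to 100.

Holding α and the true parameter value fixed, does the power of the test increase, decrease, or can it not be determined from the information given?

Reducing n widens both sampling distributions, so the test has less ability to distinguish Ha from H₀.
Since power = 1 − β and β increases, power decreases.

It decreases.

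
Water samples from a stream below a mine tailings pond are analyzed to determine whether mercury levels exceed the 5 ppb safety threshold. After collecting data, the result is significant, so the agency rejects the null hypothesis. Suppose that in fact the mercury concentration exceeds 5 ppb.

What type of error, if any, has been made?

The conventional null hypothesis here is that the mercury concentration is at or below 5 ppb (safe).
The test rejected a false H₀ — the decision matches the true state.

No error — this is a correct decision.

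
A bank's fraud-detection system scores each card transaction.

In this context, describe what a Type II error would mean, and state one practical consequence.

With the conventional null hypothesis that the transaction is legitimate:
A Type II error is failing to reject H₀ when H₀ is false.
Here that means approving the transaction when actually the transaction is fraudulent.

A Type II error would mean concluding that the transaction is legitimate (or at least failing to establish that the transaction is fraudulent) when in fact the transaction is fraudulent. Consequence: a fraudulent charge goes through and the bank absorbs the loss.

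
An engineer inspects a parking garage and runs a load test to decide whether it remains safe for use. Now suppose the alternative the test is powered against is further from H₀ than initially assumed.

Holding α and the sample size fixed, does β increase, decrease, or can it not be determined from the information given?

A bigger departure from H₀ is easier for the test to detect, so it fails to reject less often.

It decreases.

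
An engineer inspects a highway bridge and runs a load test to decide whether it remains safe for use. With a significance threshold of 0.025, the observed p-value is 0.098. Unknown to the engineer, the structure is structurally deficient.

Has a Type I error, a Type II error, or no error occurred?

Type II error

The conventional null hypothesis is that the structure meets the required load capacity (safe).
Since p = 0.098 ≥ α = 0.025, H₀ is not rejected.
H₀ is false (actually the structure is structurally deficient).
Failing to reject a false H₀ is a Type II error.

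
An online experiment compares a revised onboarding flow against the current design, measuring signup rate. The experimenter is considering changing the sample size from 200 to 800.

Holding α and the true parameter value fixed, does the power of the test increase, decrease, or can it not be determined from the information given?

It increases.

More data shrinks sampling variability; the test statistic under Ha concentrates further from the null value, making rejection more likely.
Since power = 1 − β and β decreases, power increases.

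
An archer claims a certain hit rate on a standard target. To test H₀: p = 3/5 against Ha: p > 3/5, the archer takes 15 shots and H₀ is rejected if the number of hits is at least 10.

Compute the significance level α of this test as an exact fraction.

The Type I error probability is α = P(S ≥ 10) computed under H₀, where S ~ Binomial(15, 3/5).
P(S ≥ 10) = Σ_{j=10}^{15} C(15,j)·(3/5)^j·(2/5)^{15-j} = 12305162061/30517578125.

12305162061/30517578125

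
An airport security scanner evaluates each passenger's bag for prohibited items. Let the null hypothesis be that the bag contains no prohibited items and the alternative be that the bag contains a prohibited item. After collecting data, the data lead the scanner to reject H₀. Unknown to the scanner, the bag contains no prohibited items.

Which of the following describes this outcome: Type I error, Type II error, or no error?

H₀ was rejected, but H₀ is actually true.
Rejecting a true null hypothesis is a Type I error (false positive).

Type I error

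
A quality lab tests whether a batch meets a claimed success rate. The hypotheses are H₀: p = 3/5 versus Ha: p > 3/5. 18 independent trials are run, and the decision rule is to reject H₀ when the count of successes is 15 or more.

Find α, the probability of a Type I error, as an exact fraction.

25010144901/762939453125

Under H₀, Y ~ Binomial(18, 3/5), and α = P(Y ≥ 15).
Adding the binomial terms for j = 15 through 18 with p = 3/5 yields 25010144901/762939453125.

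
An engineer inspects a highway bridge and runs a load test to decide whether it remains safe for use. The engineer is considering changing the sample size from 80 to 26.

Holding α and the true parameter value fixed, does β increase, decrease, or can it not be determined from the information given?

It increases.

A smaller sample increases the standard error, so the sampling distributions under H₀ and Ha overlap more.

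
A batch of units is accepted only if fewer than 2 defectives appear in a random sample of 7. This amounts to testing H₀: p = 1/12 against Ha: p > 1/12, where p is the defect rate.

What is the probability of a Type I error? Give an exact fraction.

α = P(reject H₀ | H₀ true) = P(K ≥ 2 | p = 1/12), K ~ Binomial(7, 1/12).
Computing the lower-tail complement: 1 − 1771561/1990656 = 219095/1990656.

219095/1990656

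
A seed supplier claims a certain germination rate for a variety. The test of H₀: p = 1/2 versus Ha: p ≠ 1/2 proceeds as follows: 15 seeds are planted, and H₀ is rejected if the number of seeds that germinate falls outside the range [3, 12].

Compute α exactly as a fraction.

Under H₀, S ~ Binomial(15, 1/2); α is the probability of landing in either tail, P(S ≤ 2) + P(S ≥ 13).
The two tails are symmetric, so α = 2·(1 + 15 + 105)/2^15 = 242/32768 = 121/16384.

121/16384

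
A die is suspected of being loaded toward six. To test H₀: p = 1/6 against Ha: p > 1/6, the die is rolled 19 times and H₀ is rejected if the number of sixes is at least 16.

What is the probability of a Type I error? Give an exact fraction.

The Type I error probability is α = P(Y ≥ 16) computed under H₀, where Y ~ Binomial(19, 1/6).
Adding the binomial terms for j = 16 through 19 with p = 1/6 yields 581/2821109907456.

581/2821109907456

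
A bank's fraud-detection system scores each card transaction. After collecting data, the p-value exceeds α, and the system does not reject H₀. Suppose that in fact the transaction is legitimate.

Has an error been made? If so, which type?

The conventional null hypothesis here is that the transaction is legitimate.
The test retained a true H₀ — the decision matches the true state.

No error — this is a correct decision.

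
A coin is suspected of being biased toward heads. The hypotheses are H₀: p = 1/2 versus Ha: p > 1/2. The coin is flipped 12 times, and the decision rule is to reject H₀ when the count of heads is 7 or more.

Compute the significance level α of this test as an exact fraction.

α = P(reject H₀ | H₀ true) = P(X ≥ 7 | p = 1/2), with X ~ Binomial(12, 1/2).
Summing the upper tail: (792 + 495 + 220 + 66 + 12 + 1) / 2^12 = 1586/4096 = 793/2048.

793/2048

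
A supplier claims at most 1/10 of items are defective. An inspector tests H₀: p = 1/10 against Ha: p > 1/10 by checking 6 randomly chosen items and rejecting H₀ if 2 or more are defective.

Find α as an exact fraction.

22853/200000

Under H₀, Y ~ Binomial(6, 1/10); the Type I error rate is P(Y ≥ 2).
Via the complement, α = 1 − Σ_{j=0}^{1} C(6,j)(1/10)^j(9/10)^{6-j} = 22853/200000.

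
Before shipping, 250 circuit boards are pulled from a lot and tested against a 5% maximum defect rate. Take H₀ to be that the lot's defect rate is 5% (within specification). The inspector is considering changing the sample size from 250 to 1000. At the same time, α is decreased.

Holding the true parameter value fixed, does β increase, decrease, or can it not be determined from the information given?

Cannot be determined from the information given.

The first change alone would make β decrease; the second alone would make β increase. Which effect dominates depends on the magnitudes, which are not given.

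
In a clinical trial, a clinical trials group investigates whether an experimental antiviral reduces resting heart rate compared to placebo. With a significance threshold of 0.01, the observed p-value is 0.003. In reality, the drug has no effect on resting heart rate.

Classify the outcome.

The conventional null hypothesis is that the drug has no effect on resting heart rate.
Since p = 0.003 < α = 0.01, H₀ is rejected.
H₀ is true (actually the drug has no effect on resting heart rate).
Rejecting a true H₀ is a Type I error.

Type I error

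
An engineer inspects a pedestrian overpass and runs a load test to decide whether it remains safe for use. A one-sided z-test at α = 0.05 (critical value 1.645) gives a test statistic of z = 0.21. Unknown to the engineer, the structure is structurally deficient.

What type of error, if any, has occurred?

The conventional null hypothesis is that the structure meets the required load capacity (safe).
Since z = 0.21 ≤ z* = 1.645, H₀ is not rejected.
H₀ is false (actually the structure is structurally deficient).
Failing to reject a false H₀ is a Type II error.

Type II error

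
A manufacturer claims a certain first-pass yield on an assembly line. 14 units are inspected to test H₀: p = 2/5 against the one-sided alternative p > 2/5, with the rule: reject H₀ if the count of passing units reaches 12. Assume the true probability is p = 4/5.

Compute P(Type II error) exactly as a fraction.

3368829417/6103515625

Under the alternative p = 4/5, S ~ Binomial(14, 4/5); β is the probability the test does not reject, P(S < 12).
Adding the binomial probabilities P(S=0)+…+P(S=11) at p = 4/5 gives 3368829417/6103515625.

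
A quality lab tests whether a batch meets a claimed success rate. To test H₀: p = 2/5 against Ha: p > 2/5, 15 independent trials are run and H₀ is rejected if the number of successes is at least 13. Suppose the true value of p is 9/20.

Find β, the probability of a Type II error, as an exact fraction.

32731725032763916841/32768000000000000000

Under the alternative p = 9/20, X ~ Binomial(15, 9/20); β is the probability the test does not reject, P(X < 13).
Equivalently, β = 1 − P(X ≥ 13) = 32731725032763916841/32768000000000000000.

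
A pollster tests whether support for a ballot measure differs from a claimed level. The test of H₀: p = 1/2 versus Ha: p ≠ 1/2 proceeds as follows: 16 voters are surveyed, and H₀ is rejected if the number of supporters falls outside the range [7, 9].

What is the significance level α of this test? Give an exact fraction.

14893/32768

α = P(Y ≤ 6 or Y ≥ 10 | p = 1/2), Y ~ Binomial(16, 1/2).
Each tail has probability (1 + 16 + 120 + 560 + 1820 + 4368 + 8008)/65536; doubling gives α = 29786/65536 = 14893/32768.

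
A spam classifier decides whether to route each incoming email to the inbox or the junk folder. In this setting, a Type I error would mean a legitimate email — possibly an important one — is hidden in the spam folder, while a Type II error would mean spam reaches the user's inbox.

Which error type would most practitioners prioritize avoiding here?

Type I error

The Type I consequence (a legitimate email — possibly an important one — is hidden in the spam folder) is more severe than the Type II consequence (spam reaches the user's inbox).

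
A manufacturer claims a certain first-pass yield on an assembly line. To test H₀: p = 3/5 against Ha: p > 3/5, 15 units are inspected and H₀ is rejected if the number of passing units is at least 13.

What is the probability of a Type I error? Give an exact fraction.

Under H₀, S ~ Binomial(15, 3/5), and α = P(S ≥ 13).
Summing C(15,j)(3/5)^j(2/5)^{15−j} for j = 13,…,15 gives 827453637/30517578125.

827453637/30517578125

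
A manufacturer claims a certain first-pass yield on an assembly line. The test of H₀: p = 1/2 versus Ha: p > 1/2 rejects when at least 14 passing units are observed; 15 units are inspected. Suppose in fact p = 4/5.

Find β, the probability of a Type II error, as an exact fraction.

Under the alternative p = 4/5, K ~ Binomial(15, 4/5); β is the probability the test does not reject, P(K < 14).
Adding the binomial probabilities P(K=0)+…+P(K=13) at p = 4/5 gives 25417304461/30517578125.

25417304461/30517578125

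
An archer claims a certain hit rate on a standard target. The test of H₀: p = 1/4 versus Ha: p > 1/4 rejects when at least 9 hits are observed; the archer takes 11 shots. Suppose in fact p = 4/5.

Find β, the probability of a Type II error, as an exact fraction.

3736313/9765625

β = P(fail to reject H₀ | Ha true) = P(Y ≤ 8 | p = 4/5), Y ~ Binomial(11, 4/5).
Equivalently, β = 1 − P(Y ≥ 9) = 3736313/9765625.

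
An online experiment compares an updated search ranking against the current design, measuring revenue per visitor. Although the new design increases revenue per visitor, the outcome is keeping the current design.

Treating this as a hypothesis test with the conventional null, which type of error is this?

The null hypothesis here is that the new design has no effect on revenue per visitor.
'Keeping the current design' corresponds to failing to reject H₀.
H₀ was not rejected but H₀ is false — a Type II error (false negative).

Type II error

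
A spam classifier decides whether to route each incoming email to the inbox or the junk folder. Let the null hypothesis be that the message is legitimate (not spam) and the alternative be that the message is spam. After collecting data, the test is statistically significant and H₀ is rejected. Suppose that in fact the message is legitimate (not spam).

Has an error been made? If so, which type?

Type I error

H₀ was rejected, but H₀ is actually true.
Rejecting a true null hypothesis is a Type I error (false positive).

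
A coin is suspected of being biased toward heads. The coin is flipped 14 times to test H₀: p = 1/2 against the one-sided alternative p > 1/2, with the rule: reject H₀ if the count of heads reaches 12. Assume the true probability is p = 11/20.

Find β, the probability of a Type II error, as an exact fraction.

805268516435735481/819200000000000000

A Type II error is failing to reject when Ha holds: with p = 11/20, β = P(X ≤ 11).
Summing C(14,j)·(11/20)^j·(9/20)^{14-j} for j = 0..11 gives 805268516435735481/819200000000000000.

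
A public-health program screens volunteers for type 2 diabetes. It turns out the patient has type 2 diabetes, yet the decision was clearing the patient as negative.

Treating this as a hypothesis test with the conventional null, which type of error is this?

The null hypothesis here is that the patient does not have type 2 diabetes.
'Clearing the patient as negative' corresponds to failing to reject H₀.
H₀ was not rejected but H₀ is false — a Type II error (false negative).

Type II error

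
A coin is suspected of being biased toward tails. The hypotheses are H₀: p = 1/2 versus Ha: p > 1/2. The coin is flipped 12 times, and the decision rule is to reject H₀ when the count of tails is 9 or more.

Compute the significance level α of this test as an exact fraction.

α = P(reject H₀ | H₀ true) = P(X ≥ 9 | p = 1/2), with X ~ Binomial(12, 1/2).
P(X ≥ 9) = [C(12,9) + C(12,10) + C(12,11) + C(12,12)] / 2^12 = (220 + 66 + 12 + 1) / 4096 = 299/4096.

299/4096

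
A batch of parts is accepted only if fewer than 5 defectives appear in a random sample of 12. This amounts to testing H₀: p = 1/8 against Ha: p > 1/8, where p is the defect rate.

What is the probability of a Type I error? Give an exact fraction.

387766075/34359738368

α = P(reject H₀ | H₀ true) = P(S ≥ 5 | p = 1/8), S ~ Binomial(12, 1/8).
Computing the lower-tail complement: 1 − 33971972293/34359738368 = 387766075/34359738368.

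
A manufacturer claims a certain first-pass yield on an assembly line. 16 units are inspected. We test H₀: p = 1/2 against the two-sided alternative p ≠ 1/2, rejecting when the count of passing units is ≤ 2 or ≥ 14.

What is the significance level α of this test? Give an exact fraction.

137/32768

α = P(Y ≤ 2 or Y ≥ 14 | p = 1/2), Y ~ Binomial(16, 1/2).
The two tails are symmetric, so α = 2·(1 + 16 + 120)/2^16 = 274/65536 = 137/32768.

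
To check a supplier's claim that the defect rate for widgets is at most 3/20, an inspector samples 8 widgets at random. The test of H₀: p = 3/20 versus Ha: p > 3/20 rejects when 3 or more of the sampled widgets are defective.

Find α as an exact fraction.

2693447019/25600000000

Under H₀, S ~ Binomial(8, 3/20); the Type I error rate is P(S ≥ 3).
α = 1 − P(S ≤ 2) = 1 − 22906552981/25600000000 = 2693447019/25600000000.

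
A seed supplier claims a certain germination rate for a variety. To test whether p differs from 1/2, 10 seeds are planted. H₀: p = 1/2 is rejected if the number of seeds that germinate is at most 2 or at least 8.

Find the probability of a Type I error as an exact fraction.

7/64

α = P(K ≤ 2 or K ≥ 8 | p = 1/2), K ~ Binomial(10, 1/2).
Each tail has probability (1 + 10 + 45)/1024; doubling gives α = 112/1024 = 7/64.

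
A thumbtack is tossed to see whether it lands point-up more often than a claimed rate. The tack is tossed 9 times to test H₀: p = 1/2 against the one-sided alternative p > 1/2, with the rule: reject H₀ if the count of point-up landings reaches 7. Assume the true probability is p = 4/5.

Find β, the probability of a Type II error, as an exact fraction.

511333/1953125

Under the alternative p = 4/5, X ~ Binomial(9, 4/5); β is the probability the test does not reject, P(X < 7).
Adding the binomial probabilities P(X=0)+…+P(X=6) at p = 4/5 gives 511333/1953125.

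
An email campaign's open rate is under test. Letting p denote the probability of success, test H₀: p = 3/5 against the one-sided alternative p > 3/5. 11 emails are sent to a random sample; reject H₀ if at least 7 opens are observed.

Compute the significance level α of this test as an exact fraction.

5202873/9765625

The Type I error probability is α = P(Y ≥ 7) computed under H₀, where Y ~ Binomial(11, 3/5).
Summing C(11,j)(3/5)^j(2/5)^{11−j} for j = 7,…,11 gives 5202873/9765625.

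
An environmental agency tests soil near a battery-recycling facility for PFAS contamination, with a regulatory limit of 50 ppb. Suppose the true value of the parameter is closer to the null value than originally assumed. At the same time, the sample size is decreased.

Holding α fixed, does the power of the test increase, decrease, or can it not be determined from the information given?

It decreases.

A smaller departure from H₀ means the test statistic under Ha is distributed closer to where it would be under H₀; rejection becomes less likely. A smaller sample increases the standard error, so the sampling distributions under H₀ and Ha overlap more. Both changes push β in the same direction.
Since power = 1 − β and β increases, power decreases.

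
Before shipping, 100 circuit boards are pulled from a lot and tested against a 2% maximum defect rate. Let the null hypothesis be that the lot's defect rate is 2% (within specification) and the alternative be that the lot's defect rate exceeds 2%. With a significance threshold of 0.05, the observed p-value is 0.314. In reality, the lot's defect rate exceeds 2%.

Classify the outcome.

Type II error

Since p = 0.314 ≥ α = 0.05, H₀ is not rejected.
H₀ is false (actually the lot's defect rate exceeds 2%).
Failing to reject a false H₀ is a Type II error.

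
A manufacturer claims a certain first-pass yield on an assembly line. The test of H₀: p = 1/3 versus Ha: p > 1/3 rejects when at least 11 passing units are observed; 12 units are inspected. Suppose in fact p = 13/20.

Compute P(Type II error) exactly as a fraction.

β = P(fail to reject H₀ | Ha true) = P(Y ≤ 10 | p = 13/20), Y ~ Binomial(12, 13/20).
Summing C(12,j)·(13/20)^j·(7/20)^{12-j} for j = 0..10 gives 3922160441778411/4096000000000000.

3922160441778411/4096000000000000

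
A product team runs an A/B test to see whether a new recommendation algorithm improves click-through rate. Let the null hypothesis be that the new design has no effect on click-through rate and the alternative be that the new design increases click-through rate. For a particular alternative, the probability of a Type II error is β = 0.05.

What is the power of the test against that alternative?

Power = 1 − β = 1 − 0.05 = 0.95.

0.95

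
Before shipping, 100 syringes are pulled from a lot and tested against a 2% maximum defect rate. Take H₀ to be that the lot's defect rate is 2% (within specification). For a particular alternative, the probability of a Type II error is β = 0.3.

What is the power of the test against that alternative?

Power = 1 − β = 1 − 0.3 = 0.7.

0.7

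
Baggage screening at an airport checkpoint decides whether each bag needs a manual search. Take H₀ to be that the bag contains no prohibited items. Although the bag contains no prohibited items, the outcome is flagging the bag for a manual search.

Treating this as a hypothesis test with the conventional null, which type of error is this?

'Flagging the bag for a manual search' corresponds to rejecting H₀.
H₀ was rejected but H₀ is true — a Type I error (false positive).

Type I error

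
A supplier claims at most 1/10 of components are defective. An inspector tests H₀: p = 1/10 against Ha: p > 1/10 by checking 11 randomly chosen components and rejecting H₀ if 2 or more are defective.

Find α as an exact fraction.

Under H₀, Y ~ Binomial(11, 1/10); the Type I error rate is P(Y ≥ 2).
α = 1 − P(Y ≤ 1) = 1 − 3486784401/5000000000 = 1513215599/5000000000.

1513215599/5000000000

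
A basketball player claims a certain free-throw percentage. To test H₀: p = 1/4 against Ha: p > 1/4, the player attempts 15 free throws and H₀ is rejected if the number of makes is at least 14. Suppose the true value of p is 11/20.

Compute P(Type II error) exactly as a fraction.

16356278262148423407/16384000000000000000

A Type II error is failing to reject when Ha holds: with p = 11/20, β = P(X ≤ 13).
Adding the binomial probabilities P(X=0)+…+P(X=13) at p = 11/20 gives 16356278262148423407/16384000000000000000.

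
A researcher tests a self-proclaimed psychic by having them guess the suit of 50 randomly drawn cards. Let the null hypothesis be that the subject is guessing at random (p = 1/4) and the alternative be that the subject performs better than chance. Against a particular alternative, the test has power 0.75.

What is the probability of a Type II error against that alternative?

0.25

Power = 1 − β, so β = 1 − 0.75 = 0.25.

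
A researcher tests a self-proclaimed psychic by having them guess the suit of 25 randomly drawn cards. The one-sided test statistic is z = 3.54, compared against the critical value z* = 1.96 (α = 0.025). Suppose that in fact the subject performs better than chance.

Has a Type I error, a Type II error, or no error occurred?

The conventional null hypothesis is that the subject is guessing at random (p = 1/4).
Since z = 3.54 > z* = 1.96, H₀ is rejected.
H₀ is false (actually the subject performs better than chance).
The decision matches the true state — no error.

No error — this is a correct decision.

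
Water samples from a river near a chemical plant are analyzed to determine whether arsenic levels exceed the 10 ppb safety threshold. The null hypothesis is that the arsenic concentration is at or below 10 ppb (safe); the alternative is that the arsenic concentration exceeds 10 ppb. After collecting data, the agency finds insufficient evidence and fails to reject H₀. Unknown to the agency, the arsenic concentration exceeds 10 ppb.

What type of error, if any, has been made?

H₀ was not rejected, but H₀ is actually false.
Failing to reject a false null hypothesis is a Type II error (false negative).

Type II error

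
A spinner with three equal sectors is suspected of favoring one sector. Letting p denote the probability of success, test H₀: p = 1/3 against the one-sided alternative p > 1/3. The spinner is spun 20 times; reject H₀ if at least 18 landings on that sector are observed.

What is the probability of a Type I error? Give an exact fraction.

89/387420489

α = P(reject H₀ | H₀ true) = P(S ≥ 18 | p = 1/3), with S ~ Binomial(20, 1/3).
Summing C(20,j)(1/3)^j(2/3)^{20−j} for j = 18,…,20 gives 89/387420489.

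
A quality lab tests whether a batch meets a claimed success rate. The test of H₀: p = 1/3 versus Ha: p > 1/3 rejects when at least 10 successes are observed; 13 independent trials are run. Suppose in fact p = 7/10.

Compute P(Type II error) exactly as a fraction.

579394354239/1000000000000

Under the alternative p = 7/10, S ~ Binomial(13, 7/10); β is the probability the test does not reject, P(S < 10).
Adding the binomial probabilities P(S=0)+…+P(S=9) at p = 7/10 gives 579394354239/1000000000000.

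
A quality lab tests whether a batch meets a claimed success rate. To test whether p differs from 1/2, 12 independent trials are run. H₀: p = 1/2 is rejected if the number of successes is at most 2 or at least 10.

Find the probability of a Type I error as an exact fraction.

Under H₀, Y ~ Binomial(12, 1/2); α is the probability of landing in either tail, P(Y ≤ 2) + P(Y ≥ 10).
By symmetry, α = 2·P(Y ≤ 2) = 2·(1 + 12 + 66)/4096 = 158/4096 = 79/2048.

79/2048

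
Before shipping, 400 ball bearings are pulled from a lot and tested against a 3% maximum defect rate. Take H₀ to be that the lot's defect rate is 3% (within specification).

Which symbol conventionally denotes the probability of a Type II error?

β

P(Type II error) = P(fail to reject H₀ | H₀ false) = β.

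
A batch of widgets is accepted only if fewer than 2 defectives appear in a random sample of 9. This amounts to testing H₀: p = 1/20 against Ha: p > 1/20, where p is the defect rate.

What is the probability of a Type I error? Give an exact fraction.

9115058713/128000000000

α = P(reject H₀ | H₀ true) = P(Y ≥ 2 | p = 1/20), Y ~ Binomial(9, 1/20).
Via the complement, α = 1 − Σ_{j=0}^{1} C(9,j)(1/20)^j(19/20)^{9-j} = 9115058713/128000000000.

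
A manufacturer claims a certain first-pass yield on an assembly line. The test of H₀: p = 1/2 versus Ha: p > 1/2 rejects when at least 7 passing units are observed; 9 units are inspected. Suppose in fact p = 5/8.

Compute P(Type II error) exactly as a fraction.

A Type II error is failing to reject when Ha holds: with p = 5/8, β = P(K ≤ 6).
Adding the binomial probabilities P(K=0)+…+P(K=6) at p = 5/8 gives 24101307/33554432.

24101307/33554432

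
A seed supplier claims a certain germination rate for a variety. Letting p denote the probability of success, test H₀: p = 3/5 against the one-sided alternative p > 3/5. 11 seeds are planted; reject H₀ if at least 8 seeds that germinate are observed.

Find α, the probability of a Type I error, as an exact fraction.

2893401/9765625

Under H₀, X ~ Binomial(11, 3/5), and α = P(X ≥ 8).
Summing C(11,j)(3/5)^j(2/5)^{11−j} for j = 8,…,11 gives 2893401/9765625.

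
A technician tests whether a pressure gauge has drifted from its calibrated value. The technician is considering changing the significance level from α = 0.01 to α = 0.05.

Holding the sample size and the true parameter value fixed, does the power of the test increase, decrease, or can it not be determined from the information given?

It increases.

Relaxing α lowers the evidence threshold; under Ha, outcomes that previously fell short now trigger rejection.
Since power = 1 − β and β decreases, power increases.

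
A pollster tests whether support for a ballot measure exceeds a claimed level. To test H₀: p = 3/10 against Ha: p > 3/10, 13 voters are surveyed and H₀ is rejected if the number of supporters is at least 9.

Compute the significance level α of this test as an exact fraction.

8061940287/2000000000000

Under H₀, Y ~ Binomial(13, 3/10), and α = P(Y ≥ 9).
Summing C(13,j)(3/10)^j(7/10)^{13−j} for j = 9,…,13 gives 8061940287/2000000000000.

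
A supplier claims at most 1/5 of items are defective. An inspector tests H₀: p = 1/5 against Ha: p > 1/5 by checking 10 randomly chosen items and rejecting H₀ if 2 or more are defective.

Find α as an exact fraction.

The significance level is the probability, assuming p = 1/5, of seeing 2 or more defectives in 10 draws.
α = 1 − P(S ≤ 1) = 1 − 3670016/9765625 = 6095609/9765625.

6095609/9765625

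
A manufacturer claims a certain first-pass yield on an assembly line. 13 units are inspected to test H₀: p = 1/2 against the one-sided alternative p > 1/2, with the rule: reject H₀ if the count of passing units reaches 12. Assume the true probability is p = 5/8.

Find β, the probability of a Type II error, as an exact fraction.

A Type II error is failing to reject when Ha holds: with p = 5/8, β = P(S ≤ 11).
Adding the binomial probabilities P(S=0)+…+P(S=11) at p = 5/8 gives 134753406597/137438953472.

134753406597/137438953472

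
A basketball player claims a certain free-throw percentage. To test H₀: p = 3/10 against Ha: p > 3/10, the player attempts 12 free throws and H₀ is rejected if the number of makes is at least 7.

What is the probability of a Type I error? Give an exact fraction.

19300421529/500000000000

The Type I error probability is α = P(K ≥ 7) computed under H₀, where K ~ Binomial(12, 3/10).
Adding the binomial terms for j = 7 through 12 with p = 3/10 yields 19300421529/500000000000.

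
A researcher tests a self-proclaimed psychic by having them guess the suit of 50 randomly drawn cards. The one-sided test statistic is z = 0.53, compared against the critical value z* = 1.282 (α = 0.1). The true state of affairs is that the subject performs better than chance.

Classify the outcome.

Type II error

The conventional null hypothesis is that the subject is guessing at random (p = 1/4).
Since z = 0.53 ≤ z* = 1.282, H₀ is not rejected.
H₀ is false (actually the subject performs better than chance).
Failing to reject a false H₀ is a Type II error.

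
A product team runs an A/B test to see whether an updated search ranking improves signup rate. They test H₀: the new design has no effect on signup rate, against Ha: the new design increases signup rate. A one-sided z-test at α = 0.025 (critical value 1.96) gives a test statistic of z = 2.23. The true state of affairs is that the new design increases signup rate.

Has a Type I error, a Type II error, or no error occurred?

No error (correct decision).

Since z = 2.23 > z* = 1.96, H₀ is rejected.
H₀ is false (actually the new design increases signup rate).
The decision matches the true state — no error.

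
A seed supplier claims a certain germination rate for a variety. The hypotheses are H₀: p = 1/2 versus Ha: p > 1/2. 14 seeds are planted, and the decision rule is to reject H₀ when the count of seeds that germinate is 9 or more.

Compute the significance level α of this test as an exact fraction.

Under H₀, K ~ Binomial(14, 1/2), and α = P(K ≥ 9).
P(K ≥ 9) = [C(14,9) + C(14,10) + C(14,11) + C(14,12) + C(14,13) + C(14,14)] / 2^14 = (2002 + 1001 + 364 + 91 + 14 + 1) / 16384 = 3473/16384.

3473/16384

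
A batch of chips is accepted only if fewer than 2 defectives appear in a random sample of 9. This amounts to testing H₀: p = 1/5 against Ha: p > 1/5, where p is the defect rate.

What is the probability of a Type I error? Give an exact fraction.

1101157/1953125

Under H₀, S ~ Binomial(9, 1/5); the Type I error rate is P(S ≥ 2).
α = 1 − P(S ≤ 1) = 1 − 851968/1953125 = 1101157/1953125.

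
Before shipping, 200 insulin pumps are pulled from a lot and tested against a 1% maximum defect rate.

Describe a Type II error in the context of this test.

With the conventional null hypothesis that the lot's defect rate is 1% (within specification):
A Type II error is failing to reject H₀ when H₀ is false.
Here that means accepting the lot and shipping it when actually the lot's defect rate exceeds 1%.

A Type II error would mean concluding that the lot's defect rate is 1% (within specification) (or at least failing to establish that the lot's defect rate exceeds 1%) when in fact the lot's defect rate exceeds 1%.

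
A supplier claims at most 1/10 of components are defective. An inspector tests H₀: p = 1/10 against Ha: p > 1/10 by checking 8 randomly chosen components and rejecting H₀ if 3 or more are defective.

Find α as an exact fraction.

3809179/100000000

The significance level is the probability, assuming p = 1/10, of seeing 3 or more defectives in 8 draws.
Computing the lower-tail complement: 1 − 96190821/100000000 = 3809179/100000000.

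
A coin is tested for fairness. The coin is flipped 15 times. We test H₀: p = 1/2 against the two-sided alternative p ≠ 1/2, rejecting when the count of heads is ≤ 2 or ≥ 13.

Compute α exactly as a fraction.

The significance level is the null-hypothesis probability of the rejection region {≤2} ∪ {≥13}.
Each tail has probability (1 + 15 + 105)/32768; doubling gives α = 242/32768 = 121/16384.

121/16384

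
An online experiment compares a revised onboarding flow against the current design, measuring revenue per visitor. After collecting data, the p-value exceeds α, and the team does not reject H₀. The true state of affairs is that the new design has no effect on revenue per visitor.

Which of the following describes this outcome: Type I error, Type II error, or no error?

Neither — the decision is correct.

The conventional null hypothesis here is that the new design has no effect on revenue per visitor.
The test retained a true H₀ — the decision matches the true state.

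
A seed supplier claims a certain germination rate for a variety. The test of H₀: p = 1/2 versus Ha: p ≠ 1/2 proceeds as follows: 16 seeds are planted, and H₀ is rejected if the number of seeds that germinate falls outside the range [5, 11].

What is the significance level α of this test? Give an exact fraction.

The significance level is the null-hypothesis probability of the rejection region {≤4} ∪ {≥12}.
By symmetry, α = 2·P(K ≤ 4) = 2·(1 + 16 + 120 + 560 + 1820)/65536 = 5034/65536 = 2517/32768.

2517/32768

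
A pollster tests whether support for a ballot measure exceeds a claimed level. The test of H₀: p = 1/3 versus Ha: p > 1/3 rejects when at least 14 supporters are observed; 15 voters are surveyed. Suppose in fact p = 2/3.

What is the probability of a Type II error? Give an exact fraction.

14070379/14348907

β = P(fail to reject H₀ | Ha true) = P(K ≤ 13 | p = 2/3), K ~ Binomial(15, 2/3).
Adding the binomial probabilities P(K=0)+…+P(K=13) at p = 2/3 gives 14070379/14348907.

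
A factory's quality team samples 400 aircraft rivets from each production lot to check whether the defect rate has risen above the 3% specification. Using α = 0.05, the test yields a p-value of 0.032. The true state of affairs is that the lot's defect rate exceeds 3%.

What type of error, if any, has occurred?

Neither — the decision is correct.

The conventional null hypothesis is that the lot's defect rate is 3% (within specification).
Since p = 0.032 < α = 0.05, H₀ is rejected.
H₀ is false (actually the lot's defect rate exceeds 3%).
The decision matches the true state — no error.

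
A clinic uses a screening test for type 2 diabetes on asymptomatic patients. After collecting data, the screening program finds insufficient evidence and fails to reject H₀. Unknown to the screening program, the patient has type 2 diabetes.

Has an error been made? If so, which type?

The conventional null hypothesis here is that the patient does not have type 2 diabetes.
H₀ was not rejected, but H₀ is actually false.
Failing to reject a false null hypothesis is a Type II error (false negative).

Type II error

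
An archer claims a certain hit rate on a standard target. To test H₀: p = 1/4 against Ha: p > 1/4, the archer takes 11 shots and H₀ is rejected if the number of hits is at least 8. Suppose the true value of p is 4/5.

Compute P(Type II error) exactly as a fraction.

12589/78125

Under the alternative p = 4/5, S ~ Binomial(11, 4/5); β is the probability the test does not reject, P(S < 8).
Adding the binomial probabilities P(S=0)+…+P(S=7) at p = 4/5 gives 12589/78125.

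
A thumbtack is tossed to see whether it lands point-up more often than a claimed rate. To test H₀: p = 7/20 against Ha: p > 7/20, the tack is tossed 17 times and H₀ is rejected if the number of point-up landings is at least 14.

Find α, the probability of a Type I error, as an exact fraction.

Under H₀, S ~ Binomial(17, 7/20), and α = P(S ≥ 14).
Adding the binomial terms for j = 14 through 17 with p = 7/20 yields 56496660191394549/655360000000000000000.

56496660191394549/655360000000000000000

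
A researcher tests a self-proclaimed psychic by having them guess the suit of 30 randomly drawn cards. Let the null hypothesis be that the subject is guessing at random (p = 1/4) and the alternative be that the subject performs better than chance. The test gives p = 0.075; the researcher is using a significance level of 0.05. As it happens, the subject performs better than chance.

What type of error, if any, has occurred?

Since p = 0.075 ≥ α = 0.05, H₀ is not rejected.
H₀ is false (actually the subject performs better than chance).
Failing to reject a false H₀ is a Type II error.

Type II error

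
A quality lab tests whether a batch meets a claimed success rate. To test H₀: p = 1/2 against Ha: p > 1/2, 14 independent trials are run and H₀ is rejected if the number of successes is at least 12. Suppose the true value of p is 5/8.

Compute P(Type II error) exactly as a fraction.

A Type II error is failing to reject when Ha holds: with p = 5/8, β = P(X ≤ 11).
Summing C(14,j)·(5/8)^j·(3/8)^{14-j} for j = 0..11 gives 2070361146177/2199023255552.

2070361146177/2199023255552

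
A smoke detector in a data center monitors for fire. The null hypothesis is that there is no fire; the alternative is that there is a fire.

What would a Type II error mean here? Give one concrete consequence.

A Type II error would mean concluding that there is no fire (or at least failing to establish that there is a fire) when in fact there is a fire. Consequence: a real fire goes undetected.

A Type II error is failing to reject H₀ when H₀ is false.
Here that means remaining silent when actually there is a fire.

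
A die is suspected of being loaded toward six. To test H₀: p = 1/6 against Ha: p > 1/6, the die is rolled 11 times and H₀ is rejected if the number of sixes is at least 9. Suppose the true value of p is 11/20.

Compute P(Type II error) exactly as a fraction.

38288445266097/40960000000000

A Type II error is failing to reject when Ha holds: with p = 11/20, β = P(K ≤ 8).
Equivalently, β = 1 − P(K ≥ 9) = 38288445266097/40960000000000.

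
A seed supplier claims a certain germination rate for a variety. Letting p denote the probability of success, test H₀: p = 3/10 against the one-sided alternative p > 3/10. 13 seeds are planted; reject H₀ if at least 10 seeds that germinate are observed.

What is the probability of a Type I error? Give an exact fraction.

Under H₀, X ~ Binomial(13, 3/10), and α = P(X ≥ 10).
P(X ≥ 10) = Σ_{j=10}^{13} C(13,j)·(3/10)^j·(7/10)^{13-j} = 651960009/1000000000000.

651960009/1000000000000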